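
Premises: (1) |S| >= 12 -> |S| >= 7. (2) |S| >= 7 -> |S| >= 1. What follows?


Hypothetical syllogism: from (P → Q) and (Q → R), infer (P → R).
Chain the two implications through the shared middle term '|S| >= 7'.

|S| >= 12 -> |S| >= 1


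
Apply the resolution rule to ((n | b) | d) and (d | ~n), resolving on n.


The clauses contain complementary literals n and ~n.
Resolution eliminates this pair and disjoins the remaining literals (merging duplicates).

(b | d)


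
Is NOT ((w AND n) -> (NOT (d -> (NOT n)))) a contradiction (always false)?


Truth table over {d, n, w}:
d | n | w | φ
-------------
F | F | F | F
T | F | F | F
F | T | F | F
T | T | F | F
F | F | T | F
T | F | T | F
F | T | T | T
T | T | T | F
Satisfying assignment at row 7: d=F, n=T, w=T gives T.

No, it is not a contradiction.


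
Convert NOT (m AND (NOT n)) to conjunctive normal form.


Step 1: Apply De Morgan: ¬(m ∧ (¬n)) = ¬m ∨ ¬(¬n).
Step 2: Eliminate any double negations (¬¬X = X).

(NOT m) OR n


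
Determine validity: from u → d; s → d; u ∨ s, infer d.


This matches the form of proof by cases: the conclusion follows in every model of the premises.

Valid.


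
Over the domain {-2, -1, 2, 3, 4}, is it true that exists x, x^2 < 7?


Evaluate the predicate on each element: -2:True, -1:True, 2:True, 3:False, 4:False.
Witness x = -2 satisfies the predicate.

True


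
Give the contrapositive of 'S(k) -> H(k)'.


The contrapositive of (P → Q) is (¬Q → ¬P); it is logically equivalent to the original.
Here P = 'S(k)' and Q = 'H(k)'.

If not (H(k)), then not (S(k)).


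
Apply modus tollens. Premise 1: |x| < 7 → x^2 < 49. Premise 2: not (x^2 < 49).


Modus tollens: from (P → Q) and ¬Q, infer ¬P.
Q = 'x^2 < 49' is denied; since P → Q, P must also fail.

Not (|x| < 7).


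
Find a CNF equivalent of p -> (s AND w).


Step 1: Rewrite p → (s ∧ w) as ¬p ∨ (s ∧ w).
Step 2: Distribute ∨ over ∧.

((NOT p) OR s) AND ((NOT p) OR w)


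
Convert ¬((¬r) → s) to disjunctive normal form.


Step 1: Rewrite implication then negate: ¬(¬(¬r) ∨ s) = (¬r) ∧ ¬s.

(¬r) ∧ (¬s)


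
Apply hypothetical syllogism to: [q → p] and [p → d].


Hypothetical syllogism: from (P → Q) and (Q → R), infer (P → R).
Chain the two implications through the shared middle term 'p'.

q → d


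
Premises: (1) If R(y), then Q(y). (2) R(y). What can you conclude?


Modus ponens: from (P → Q) and P, infer Q.
P = 'R(y)' is asserted, and P → Q holds, so Q follows.

Q(y).


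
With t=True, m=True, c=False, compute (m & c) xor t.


Substitute t=True, m=True, c=False:
m & c = True & False = False
(m & c) xor t = False xor True = True

True


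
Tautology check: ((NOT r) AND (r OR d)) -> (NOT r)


Build the truth table over {d, r}:
d | r | φ
---------
F | F | T
T | F | T
F | T | T
T | T | T
Every row evaluates to true.

Yes, it is a tautology.


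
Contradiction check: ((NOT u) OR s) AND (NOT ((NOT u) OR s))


Truth table over {s, u}:
s | u | φ
---------
F | F | F
T | F | F
F | T | F
T | T | F
Every row is false.

Yes, it is a contradiction.


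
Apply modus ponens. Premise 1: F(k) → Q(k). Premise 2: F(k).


Modus ponens: from (P → Q) and P, infer Q.
P = 'F(k)' is asserted, and P → Q holds, so Q follows.

Q(k).


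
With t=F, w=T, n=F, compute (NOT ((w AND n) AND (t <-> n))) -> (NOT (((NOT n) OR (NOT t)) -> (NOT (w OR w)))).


Substitute t=F, w=T, n=F:
… (earlier sub-steps elided)
(w AND n) AND (t <-> n) = F AND T = F
NOT ((w AND n) AND (t <-> n)) = T
NOT n = T
NOT t = T
(NOT n) OR (NOT t) = T OR T = T
w OR w = T OR T = T
NOT (w OR w) = F
((NOT n) OR (NOT t)) -> (NOT (w OR w)) = T -> F = F
NOT (((NOT n) OR (NOT t)) -> (NOT (w OR w))) = T
(NOT ((w AND n) AND (t <-> n))) -> (NOT (((NOT n) OR (NOT t)) -> (NOT (w OR w)))) = T -> T = T

T


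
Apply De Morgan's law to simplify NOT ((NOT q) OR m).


De Morgan: the negation of a disjunction is the conjunction of the negations.
Distribute NOT across OR, flipping it to AND, and negate each literal.

q AND (NOT m)


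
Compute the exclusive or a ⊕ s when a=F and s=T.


Exclusive or is true when exactly one operand is true.
Substitute: a=F, s=T.
F ⊕ T evaluates to T.

T


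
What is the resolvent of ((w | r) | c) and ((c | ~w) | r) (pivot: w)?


The clauses contain complementary literals w and ~w.
Resolution eliminates this pair and disjoins the remaining literals (merging duplicates).

(c | r)


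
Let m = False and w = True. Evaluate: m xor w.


Exclusive or is true when exactly one operand is true.
Substitute: m=False, w=True.
False xor True evaluates to True.

True


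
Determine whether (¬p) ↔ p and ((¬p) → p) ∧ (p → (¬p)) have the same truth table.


Compare truth tables:
p | φ | ψ
---------
F | F | F
T | F | F
The columns φ and ψ agree on every row.

Yes, they are logically equivalent.


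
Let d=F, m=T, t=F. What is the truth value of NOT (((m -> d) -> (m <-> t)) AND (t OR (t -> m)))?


Substitute d=F, m=T, t=F:
m -> d = T -> F = F
m <-> t = T <-> F = F
(m -> d) -> (m <-> t) = F -> F = T
t -> m = F -> T = T
t OR (t -> m) = F OR T = T
((m -> d) -> (m <-> t)) AND (t OR (t -> m)) = T AND T = T
NOT (((m -> d) -> (m <-> t)) AND (t OR (t -> m))) = F

F


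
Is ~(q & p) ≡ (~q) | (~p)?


Compare truth tables:
p | q | φ | ψ
-------------
False | False | True | True
True | False | True | True
False | True | True | True
True | True | False | False
The columns φ and ψ agree on every row.

Yes, they are logically equivalent.


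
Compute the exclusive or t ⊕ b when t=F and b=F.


Exclusive or is true when exactly one operand is true.
Substitute: t=F, b=F.
F ⊕ F evaluates to F.

F


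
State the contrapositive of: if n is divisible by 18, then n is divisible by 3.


The contrapositive of (P → Q) is (¬Q → ¬P); it is logically equivalent to the original.
Here P = 'n is divisible by 18' and Q = 'n is divisible by 3'.

If not (n is divisible by 3), then not (n is divisible by 18).


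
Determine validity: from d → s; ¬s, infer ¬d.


This matches the form of modus tollens: the conclusion follows in every model of the premises.

Valid.


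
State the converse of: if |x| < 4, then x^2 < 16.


The converse of (P → Q) is (Q → P). It is not in general equivalent to the original.
Here P = '|x| < 4' and Q = 'x^2 < 16'.

If x^2 < 16, then |x| < 4.


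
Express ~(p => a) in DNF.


Step 1: Rewrite implication then negate: ¬(¬p ∨ a) = p ∧ ¬a.

p & (~a)


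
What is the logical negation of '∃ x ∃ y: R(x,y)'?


Negation flips each quantifier (∀↔∃) and negates the inner predicate.
¬(∃ x ∃ y: φ) = ∀ x ∀ y: ¬φ.

∀ x ∀ y: ¬(R(x,y))


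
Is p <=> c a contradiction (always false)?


Truth table over {c, p}:
c | p | φ
---------
False | False | True
True | False | False
False | True | False
True | True | True
Satisfying assignment at row 1: c=False, p=False gives True.

No, it is not a contradiction.


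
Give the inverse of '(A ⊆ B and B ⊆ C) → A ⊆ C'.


The inverse of (P → Q) is (¬P → ¬Q). It is equivalent to the converse, not to the original.
Here P = '(A ⊆ B and B ⊆ C)' and Q = 'A ⊆ C'.

If not ((A ⊆ B and B ⊆ C)), then not (A ⊆ C).


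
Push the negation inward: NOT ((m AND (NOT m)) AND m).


De Morgan: the negation of a conjunction is the disjunction of the negations.
Distribute NOT across AND, flipping it to OR, and negate each literal.

((NOT m) OR m) OR (NOT m)


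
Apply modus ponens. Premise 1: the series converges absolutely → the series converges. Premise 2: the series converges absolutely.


Modus ponens: from (P → Q) and P, infer Q.
P = 'the series converges absolutely' is asserted, and P → Q holds, so Q follows.

the series converges.


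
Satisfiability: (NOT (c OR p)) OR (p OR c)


Search for a satisfying assignment over {c, p}.
Try c=F, p=F: the formula evaluates to T.
A satisfying assignment exists.

Satisfiable.


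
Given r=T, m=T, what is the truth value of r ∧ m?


Conjunction is true only when both operands are true.
Substitute: r=T, m=T.
T ∧ T evaluates to T.

T


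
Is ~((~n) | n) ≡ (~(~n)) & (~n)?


Compare truth tables:
n | φ | ψ
---------
False | False | False
True | False | False
The columns φ and ψ agree on every row.

Yes, they are logically equivalent.


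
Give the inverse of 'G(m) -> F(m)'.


The inverse of (P → Q) is (¬P → ¬Q). It is equivalent to the converse, not to the original.
Here P = 'G(m)' and Q = 'F(m)'.

If not (G(m)), then not (F(m)).


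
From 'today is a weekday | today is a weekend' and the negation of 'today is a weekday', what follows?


Disjunctive syllogism: from (P ∨ Q) and ¬P, infer Q.
One disjunct, 'today is a weekday', is ruled out; the other must hold.

today is a weekend


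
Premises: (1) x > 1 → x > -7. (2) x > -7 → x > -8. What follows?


Hypothetical syllogism: from (P → Q) and (Q → R), infer (P → R).
Chain the two implications through the shared middle term 'x > -7'.

x > 1 → x > -8


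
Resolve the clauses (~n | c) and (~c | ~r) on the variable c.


The clauses contain complementary literals c and ~c.
Resolution eliminates this pair and disjoins the remaining literals (merging duplicates).

(~n | ~r)


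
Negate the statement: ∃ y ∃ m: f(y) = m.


Negation flips each quantifier (∀↔∃) and negates the inner predicate.
¬(∃ y ∃ m: φ) = ∀ y ∀ m: ¬φ.

∀ y ∀ m: ¬(f(y) = m)


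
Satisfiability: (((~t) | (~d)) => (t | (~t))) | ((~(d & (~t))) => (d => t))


Search for a satisfying assignment over {d, t}.
Try d=False, t=False: the formula evaluates to True.
A satisfying assignment exists.

Satisfiable.


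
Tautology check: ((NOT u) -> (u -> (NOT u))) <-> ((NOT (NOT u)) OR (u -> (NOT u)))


Build the truth table over {u}:
u | φ
-----
F | T
T | T
Every row evaluates to true.

Yes, it is a tautology.


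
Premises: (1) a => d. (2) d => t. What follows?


Hypothetical syllogism: from (P → Q) and (Q → R), infer (P → R).
Chain the two implications through the shared middle term 'd'.

a => t


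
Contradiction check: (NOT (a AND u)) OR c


Truth table over {a, c, u}:
a | c | u | φ
-------------
F | F | F | T
T | F | F | T
F | T | F | T
T | T | F | T
F | F | T | T
T | F | T | F
F | T | T | T
T | T | T | T
Satisfying assignment at row 1: a=F, c=F, u=F gives T.

No, it is not a contradiction.


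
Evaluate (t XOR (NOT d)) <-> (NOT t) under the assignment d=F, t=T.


Substitute d=F, t=T:
NOT d = T
t XOR (NOT d) = T XOR T = F
NOT t = F
(t XOR (NOT d)) <-> (NOT t) = F <-> F = T

T


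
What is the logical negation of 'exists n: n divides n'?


¬(forall x: φ) = exists x: ¬φ, and ¬(exists x: φ) = forall x: ¬φ.
Apply to the existential statement.

forall n: ~(n divides n)


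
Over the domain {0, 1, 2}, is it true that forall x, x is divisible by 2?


Evaluate the predicate on each element: 0:True, 1:False, 2:True.
Counterexample x = 1 fails the predicate.

False


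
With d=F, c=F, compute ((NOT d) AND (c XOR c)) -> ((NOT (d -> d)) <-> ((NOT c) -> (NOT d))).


Substitute d=F, c=F:
NOT d = T
c XOR c = F XOR F = F
(NOT d) AND (c XOR c) = T AND F = F
d -> d = F -> F = T
NOT (d -> d) = F
NOT c = T
NOT d = T
(NOT c) -> (NOT d) = T -> T = T
(NOT (d -> d)) <-> ((NOT c) -> (NOT d)) = F <-> T = F
((NOT d) AND (c XOR c)) -> ((NOT (d -> d)) <-> ((NOT c) -> (NOT d))) = F -> F = T

T


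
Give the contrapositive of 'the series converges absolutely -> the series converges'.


The contrapositive of (P → Q) is (¬Q → ¬P); it is logically equivalent to the original.
Here P = 'the series converges absolutely' and Q = 'the series converges'.

If not (the series converges), then not (the series converges absolutely).


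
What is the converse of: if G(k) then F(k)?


The converse of (P → Q) is (Q → P). It is not in general equivalent to the original.
Here P = 'G(k)' and Q = 'F(k)'.

If F(k), then G(k).


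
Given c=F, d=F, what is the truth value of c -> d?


Implication is false only when antecedent is true and consequent is false.
Substitute: c=F, d=F.
F -> F evaluates to T.

T


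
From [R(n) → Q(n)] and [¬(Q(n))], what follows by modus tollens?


Modus tollens: from (P → Q) and ¬Q, infer ¬P.
Q = 'Q(n)' is denied; since P → Q, P must also fail.

Not (R(n)).


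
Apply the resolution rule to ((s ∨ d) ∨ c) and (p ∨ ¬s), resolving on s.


The clauses contain complementary literals s and ¬s.
Resolution eliminates this pair and disjoins the remaining literals (merging duplicates).

((d ∨ c) ∨ p)


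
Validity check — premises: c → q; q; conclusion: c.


This is affirming the consequent (fallacy). There exist truth assignments where the premises are all true but the conclusion is false.

Invalid.


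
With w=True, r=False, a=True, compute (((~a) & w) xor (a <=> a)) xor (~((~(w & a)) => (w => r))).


Substitute w=True, r=False, a=True:
~a = False
(~a) & w = False & True = False
a <=> a = True <=> True = True
((~a) & w) xor (a <=> a) = False xor True = True
w & a = True & True = True
~(w & a) = False
w => r = True => False = False
(~(w & a)) => (w => r) = False => False = True
~((~(w & a)) => (w => r)) = False
(((~a) & w) xor (a <=> a)) xor (~((~(w & a)) => (w => r))) = True xor False = True

True


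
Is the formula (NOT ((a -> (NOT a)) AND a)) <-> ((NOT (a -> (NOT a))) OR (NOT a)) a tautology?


Build the truth table over {a}:
a | φ
-----
F | T
T | T
Every row evaluates to true.

Yes, it is a tautology.


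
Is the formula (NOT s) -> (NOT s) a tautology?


Build the truth table over {s}:
s | φ
-----
F | T
T | T
Every row evaluates to true.

Yes, it is a tautology.


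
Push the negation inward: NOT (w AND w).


De Morgan: the negation of a conjunction is the disjunction of the negations.
Distribute NOT across AND, flipping it to OR, and negate each literal.

(NOT w) OR (NOT w)


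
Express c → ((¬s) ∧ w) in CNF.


Step 1: Rewrite c → ((¬s) ∧ w) as ¬c ∨ ((¬s) ∧ w).
Step 2: Distribute ∨ over ∧.

((¬c) ∨ (¬s)) ∧ ((¬c) ∨ w)


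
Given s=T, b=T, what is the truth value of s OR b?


Disjunction is false only when both operands are false.
Substitute: s=T, b=T.
T OR T evaluates to T.

T


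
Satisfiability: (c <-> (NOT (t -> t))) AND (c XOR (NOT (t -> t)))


Check all 4 assignments over {c, t}:
c | t | φ
---------
F | F | F
T | F | F
F | T | F
T | T | F
No assignment makes the formula true.

Unsatisfiable.


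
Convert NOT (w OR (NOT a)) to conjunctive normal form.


Step 1: Apply De Morgan: ¬(w ∨ (¬a)) = ¬w ∧ ¬(¬a).
Step 2: Eliminate any double negations (¬¬X = X).

(NOT w) AND a


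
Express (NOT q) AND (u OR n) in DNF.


Step 1: Distribute ∧ over ∨: (¬q) ∧ (u ∨ n) = ((¬q) ∧ u) ∨ ((¬q) ∧ n).

((NOT q) AND u) OR ((NOT q) AND n)


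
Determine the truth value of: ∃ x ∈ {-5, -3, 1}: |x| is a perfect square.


Evaluate the predicate on each element: -5:F, -3:F, 1:T.
Witness x = 1 satisfies the predicate.

T


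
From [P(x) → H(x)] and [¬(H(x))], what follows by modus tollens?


Modus tollens: from (P → Q) and ¬Q, infer ¬P.
Q = 'H(x)' is denied; since P → Q, P must also fail.

Not (P(x)).


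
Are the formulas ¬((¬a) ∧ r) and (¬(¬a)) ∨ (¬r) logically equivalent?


Compare truth tables:
a | r | φ | ψ
-------------
F | F | T | T
T | F | T | T
F | T | F | F
T | T | T | T
The columns φ and ψ agree on every row.

Yes, they are logically equivalent.


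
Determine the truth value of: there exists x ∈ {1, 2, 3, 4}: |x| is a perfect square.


Evaluate the predicate on each element: 1:T, 2:F, 3:F, 4:T.
Witness x = 1 satisfies the predicate.

T


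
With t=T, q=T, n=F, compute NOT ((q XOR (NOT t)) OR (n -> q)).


Substitute t=T, q=T, n=F:
NOT t = F
q XOR (NOT t) = T XOR F = T
n -> q = F -> T = T
(q XOR (NOT t)) OR (n -> q) = T OR T = T
NOT ((q XOR (NOT t)) OR (n -> q)) = F

F


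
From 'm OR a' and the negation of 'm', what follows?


Disjunctive syllogism: from (P ∨ Q) and ¬P, infer Q.
One disjunct, 'm', is ruled out; the other must hold.

a


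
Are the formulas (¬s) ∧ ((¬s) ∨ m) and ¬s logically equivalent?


Compare truth tables:
m | s | φ | ψ
-------------
F | F | T | T
T | F | T | T
F | T | F | F
T | T | F | F
The columns φ and ψ agree on every row.

Yes, they are logically equivalent.


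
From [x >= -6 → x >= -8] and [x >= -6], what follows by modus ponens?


Modus ponens: from (P → Q) and P, infer Q.
P = 'x >= -6' is asserted, and P → Q holds, so Q follows.

x >= -8.


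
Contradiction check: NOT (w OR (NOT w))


Truth table over {w}:
w | φ
-----
F | F
T | F
Every row is false.

Yes, it is a contradiction.


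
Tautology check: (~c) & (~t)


Build the truth table over {c, t}:
c | t | φ
---------
False | False | True
True | False | False
False | True | False
True | True | False
Counterexample at row 2: with c=True, t=False, the formula is False.

No, it is not a tautology.


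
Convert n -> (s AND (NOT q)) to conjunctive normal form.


Step 1: Rewrite n → (s ∧ (¬q)) as ¬n ∨ (s ∧ (¬q)).
Step 2: Distribute ∨ over ∧.

((NOT n) OR s) AND ((NOT n) OR (NOT q))


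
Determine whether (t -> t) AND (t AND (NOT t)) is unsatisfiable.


Truth table over {t}:
t | φ
-----
F | F
T | F
Every row is false.

Yes, it is a contradiction.


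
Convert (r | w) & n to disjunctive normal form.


Step 1: Distribute ∧ over ∨: (r ∨ w) ∧ n = (r ∧ n) ∨ (w ∧ n).

(r & n) | (w & n)


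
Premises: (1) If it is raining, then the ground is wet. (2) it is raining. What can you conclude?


Modus ponens: from (P → Q) and P, infer Q.
P = 'it is raining' is asserted, and P → Q holds, so Q follows.

the ground is wet.


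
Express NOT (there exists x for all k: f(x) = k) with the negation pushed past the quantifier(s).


Negation flips each quantifier (∀↔∃) and negates the inner predicate.
¬(there exists x for all k: φ) = for all x there exists k: ¬φ.

for all x there exists k: NOT(f(x) = k)


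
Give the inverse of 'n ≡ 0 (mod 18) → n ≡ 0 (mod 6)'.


The inverse of (P → Q) is (¬P → ¬Q). It is equivalent to the converse, not to the original.
Here P = 'n ≡ 0 (mod 18)' and Q = 'n ≡ 0 (mod 6)'.

If not (n ≡ 0 (mod 18)), then not (n ≡ 0 (mod 6)).


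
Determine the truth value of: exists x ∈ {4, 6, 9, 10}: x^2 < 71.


Evaluate the predicate on each element: 4:True, 6:True, 9:False, 10:False.
Witness x = 4 satisfies the predicate.

True


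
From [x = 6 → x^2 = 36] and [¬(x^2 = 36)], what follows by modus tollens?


Modus tollens: from (P → Q) and ¬Q, infer ¬P.
Q = 'x^2 = 36' is denied; since P → Q, P must also fail.

Not (x = 6).


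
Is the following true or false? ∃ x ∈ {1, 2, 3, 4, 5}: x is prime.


Evaluate the predicate on each element: 1:F, 2:T, 3:T, 4:F, 5:T.
Witness x = 2 satisfies the predicate.

T


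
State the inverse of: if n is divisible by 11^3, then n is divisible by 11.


The inverse of (P → Q) is (¬P → ¬Q). It is equivalent to the converse, not to the original.
Here P = 'n is divisible by 11^3' and Q = 'n is divisible by 11'.

If not (n is divisible by 11^3), then not (n is divisible by 11).


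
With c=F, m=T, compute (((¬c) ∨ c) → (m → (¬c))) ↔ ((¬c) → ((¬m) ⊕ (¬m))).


Substitute c=F, m=T:
… (earlier sub-steps elided)
(¬c) ∨ c = T ∨ F = T
¬c = T
m → (¬c) = T → T = T
((¬c) ∨ c) → (m → (¬c)) = T → T = T
¬c = T
¬m = F
¬m = F
(¬m) ⊕ (¬m) = F ⊕ F = F
(¬c) → ((¬m) ⊕ (¬m)) = T → F = F
(((¬c) ∨ c) → (m → (¬c))) ↔ ((¬c) → ((¬m) ⊕ (¬m))) = T ↔ F = F

F


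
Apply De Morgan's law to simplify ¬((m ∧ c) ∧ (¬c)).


De Morgan: the negation of a conjunction is the disjunction of the negations.
Distribute ¬ across ∧, flipping it to ∨, and negate each literal.

((¬m) ∨ (¬c)) ∨ c


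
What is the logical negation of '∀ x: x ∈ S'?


¬(∀ x: φ) = ∃ x: ¬φ, and ¬(∃ x: φ) = ∀ x: ¬φ.
Apply to the universal statement.

∃ x: ¬(x ∈ S)


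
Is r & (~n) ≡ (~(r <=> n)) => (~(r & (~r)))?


Compare truth tables:
n | r | φ | ψ
-------------
False | False | False | True
True | False | False | True
False | True | True | True
True | True | False | True
They differ at row 1 (n=False, r=False): φ=False but ψ=True.

No, they are not logically equivalent.


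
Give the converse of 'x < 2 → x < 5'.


The converse of (P → Q) is (Q → P). It is not in general equivalent to the original.
Here P = 'x < 2' and Q = 'x < 5'.

If x < 5, then x < 2.


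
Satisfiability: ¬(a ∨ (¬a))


Check all 2 assignments over {a}:
a | φ
-----
F | F
T | F
No assignment makes the formula true.

Unsatisfiable.


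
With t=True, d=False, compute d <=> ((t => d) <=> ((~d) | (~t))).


Substitute t=True, d=False:
t => d = True => False = False
~d = True
~t = False
(~d) | (~t) = True | False = True
(t => d) <=> ((~d) | (~t)) = False <=> True = False
d <=> ((t => d) <=> ((~d) | (~t))) = False <=> False = True

True


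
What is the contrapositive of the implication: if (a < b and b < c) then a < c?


The contrapositive of (P → Q) is (¬Q → ¬P); it is logically equivalent to the original.
Here P = '(a < b and b < c)' and Q = 'a < c'.

If not (a < c), then not ((a < b and b < c)).


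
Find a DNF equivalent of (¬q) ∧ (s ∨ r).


Step 1: Distribute ∧ over ∨: (¬q) ∧ (s ∨ r) = ((¬q) ∧ s) ∨ ((¬q) ∧ r).

((¬q) ∧ s) ∨ ((¬q) ∧ r)


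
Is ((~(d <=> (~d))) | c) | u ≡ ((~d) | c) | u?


Compare truth tables:
c | d | u | φ | ψ
-----------------
False | False | False | True | True
True | False | False | True | True
False | True | False | True | False
True | True | False | True | True
False | False | True | True | True
True | False | True | True | True
False | True | True | True | True
True | True | True | True | True
They differ at row 3 (c=False, d=True, u=False): φ=True but ψ=False.

No, they are not logically equivalent.


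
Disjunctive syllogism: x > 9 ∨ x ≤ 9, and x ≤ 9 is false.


Disjunctive syllogism: from (P ∨ Q) and ¬P, infer Q.
One disjunct, 'x ≤ 9', is ruled out; the other must hold.

x > 9


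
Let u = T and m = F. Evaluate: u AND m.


Conjunction is true only when both operands are true.
Substitute: u=T, m=F.
T AND F evaluates to F.

F


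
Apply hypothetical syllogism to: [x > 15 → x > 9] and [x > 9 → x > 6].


Hypothetical syllogism: from (P → Q) and (Q → R), infer (P → R).
Chain the two implications through the shared middle term 'x > 9'.

x > 15 → x > 6


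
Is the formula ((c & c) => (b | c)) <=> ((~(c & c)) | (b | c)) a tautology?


Build the truth table over {b, c}:
b | c | φ
---------
False | False | True
True | False | True
False | True | True
True | True | True
Every row evaluates to true.

Yes, it is a tautology.


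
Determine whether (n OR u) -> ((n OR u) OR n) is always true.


Build the truth table over {n, u}:
n | u | φ
---------
F | F | T
T | F | T
F | T | T
T | T | T
Every row evaluates to true.

Yes, it is a tautology.


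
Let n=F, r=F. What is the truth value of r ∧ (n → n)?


Substitute n=F, r=F:
n → n = F → F = T
r ∧ (n → n) = F ∧ T = F

F


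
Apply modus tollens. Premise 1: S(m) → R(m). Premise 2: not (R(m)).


Modus tollens: from (P → Q) and ¬Q, infer ¬P.
Q = 'R(m)' is denied; since P → Q, P must also fail.

Not (S(m)).


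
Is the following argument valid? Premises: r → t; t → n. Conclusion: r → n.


This matches the form of hypothetical syllogism: the conclusion follows in every model of the premises.

Valid.


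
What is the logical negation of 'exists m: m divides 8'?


¬(forall x: φ) = exists x: ¬φ, and ¬(exists x: φ) = forall x: ¬φ.
Apply to the existential statement.

forall m: ~(m divides 8)


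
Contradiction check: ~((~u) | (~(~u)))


Truth table over {u}:
u | φ
-----
False | False
True | False
Every row is false.

Yes, it is a contradiction.


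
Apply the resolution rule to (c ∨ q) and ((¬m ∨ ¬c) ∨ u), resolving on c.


The clauses contain complementary literals c and ¬c.
Resolution eliminates this pair and disjoins the remaining literals (merging duplicates).

((q ∨ u) ∨ ¬m)


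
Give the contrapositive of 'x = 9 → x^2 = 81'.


The contrapositive of (P → Q) is (¬Q → ¬P); it is logically equivalent to the original.
Here P = 'x = 9' and Q = 'x^2 = 81'.

If not (x^2 = 81), then not (x = 9).


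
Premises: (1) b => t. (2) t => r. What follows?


Hypothetical syllogism: from (P → Q) and (Q → R), infer (P → R).
Chain the two implications through the shared middle term 't'.

b => r


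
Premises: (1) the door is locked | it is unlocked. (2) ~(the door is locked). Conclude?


Disjunctive syllogism: from (P ∨ Q) and ¬P, infer Q.
One disjunct, 'the door is locked', is ruled out; the other must hold.

it is unlocked


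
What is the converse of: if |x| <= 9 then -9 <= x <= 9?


The converse of (P → Q) is (Q → P). It is not in general equivalent to the original.
Here P = '|x| <= 9' and Q = '-9 <= x <= 9'.

If -9 <= x <= 9, then |x| <= 9.


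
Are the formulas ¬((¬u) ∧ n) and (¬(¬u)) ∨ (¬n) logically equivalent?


Compare truth tables:
n | u | φ | ψ
-------------
F | F | T | T
T | F | F | F
F | T | T | T
T | T | T | T
The columns φ and ψ agree on every row.

Yes, they are logically equivalent.


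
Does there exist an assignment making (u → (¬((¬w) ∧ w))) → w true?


Search for a satisfying assignment over {u, w}.
Try u=F, w=T: the formula evaluates to T.
A satisfying assignment exists.

Satisfiable.


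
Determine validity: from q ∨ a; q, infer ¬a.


This is affirming a disjunct (fallacy). There exist truth assignments where the premises are all true but the conclusion is false.

Invalid.


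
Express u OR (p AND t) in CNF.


Step 1: Distribute ∨ over ∧: u ∨ (p ∧ t) = (u ∨ p) ∧ (u ∨ t).

(u OR p) AND (u OR t)


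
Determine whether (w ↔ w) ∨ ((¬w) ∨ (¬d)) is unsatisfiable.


Truth table over {d, w}:
d | w | φ
---------
F | F | T
T | F | T
F | T | T
T | T | T
Satisfying assignment at row 1: d=F, w=F gives T.

No, it is not a contradiction.


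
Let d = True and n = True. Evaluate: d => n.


Implication is false only when antecedent is true and consequent is false.
Substitute: d=True, n=True.
True => True evaluates to True.

True


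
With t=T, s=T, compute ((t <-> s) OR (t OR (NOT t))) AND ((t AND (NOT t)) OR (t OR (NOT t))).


Substitute t=T, s=T:
t <-> s = T <-> T = T
NOT t = F
t OR (NOT t) = T OR F = T
(t <-> s) OR (t OR (NOT t)) = T OR T = T
NOT t = F
t AND (NOT t) = T AND F = F
NOT t = F
t OR (NOT t) = T OR F = T
(t AND (NOT t)) OR (t OR (NOT t)) = F OR T = T
((t <-> s) OR (t OR (NOT t))) AND ((t AND (NOT t)) OR (t OR (NOT t))) = T AND T = T

T


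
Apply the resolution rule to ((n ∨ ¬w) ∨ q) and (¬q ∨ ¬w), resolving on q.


The clauses contain complementary literals q and ¬q.
Resolution eliminates this pair and disjoins the remaining literals (merging duplicates).

(n ∨ ¬w)


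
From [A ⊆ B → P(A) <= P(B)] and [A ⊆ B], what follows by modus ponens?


Modus ponens: from (P → Q) and P, infer Q.
P = 'A ⊆ B' is asserted, and P → Q holds, so Q follows.

P(A) <= P(B).


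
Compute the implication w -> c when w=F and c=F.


Implication is false only when antecedent is true and consequent is false.
Substitute: w=F, c=F.
F -> F evaluates to T.

T


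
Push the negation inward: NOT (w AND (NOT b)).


De Morgan: the negation of a conjunction is the disjunction of the negations.
Distribute NOT across AND, flipping it to OR, and negate each literal.

(NOT w) OR b


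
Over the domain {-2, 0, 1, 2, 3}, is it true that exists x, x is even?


Evaluate the predicate on each element: -2:True, 0:True, 1:False, 2:True, 3:False.
Witness x = -2 satisfies the predicate.

True


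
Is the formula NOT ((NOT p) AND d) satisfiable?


Search for a satisfying assignment over {d, p}.
Try d=F, p=F: the formula evaluates to T.
A satisfying assignment exists.

Satisfiable.


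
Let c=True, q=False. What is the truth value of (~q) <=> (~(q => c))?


Substitute c=True, q=False:
~q = True
q => c = False => True = True
~(q => c) = False
(~q) <=> (~(q => c)) = True <=> False = False

False


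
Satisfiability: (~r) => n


Search for a satisfying assignment over {n, r}.
Try n=True, r=False: the formula evaluates to True.
A satisfying assignment exists.

Satisfiable.


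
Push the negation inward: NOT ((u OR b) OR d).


De Morgan: the negation of a disjunction is the conjunction of the negations.
Distribute NOT across OR, flipping it to AND, and negate each literal.

((NOT u) AND (NOT b)) AND (NOT d)


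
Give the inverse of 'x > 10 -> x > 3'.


The inverse of (P → Q) is (¬P → ¬Q). It is equivalent to the converse, not to the original.
Here P = 'x > 10' and Q = 'x > 3'.

If not (x > 10), then not (x > 3).


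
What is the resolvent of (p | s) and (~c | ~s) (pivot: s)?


The clauses contain complementary literals s and ~s.
Resolution eliminates this pair and disjoins the remaining literals (merging duplicates).

(p | ~c)


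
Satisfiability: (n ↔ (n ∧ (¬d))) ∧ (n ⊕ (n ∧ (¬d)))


Check all 4 assignments over {d, n}:
d | n | φ
---------
F | F | F
T | F | F
F | T | F
T | T | F
No assignment makes the formula true.

Unsatisfiable.


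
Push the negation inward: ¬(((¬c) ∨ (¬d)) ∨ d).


De Morgan: the negation of a disjunction is the conjunction of the negations.
Distribute ¬ across ∨, flipping it to ∧, and negate each literal.

(c ∧ d) ∧ (¬d)


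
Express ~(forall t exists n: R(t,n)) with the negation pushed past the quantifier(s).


Negation flips each quantifier (∀↔∃) and negates the inner predicate.
¬(forall t exists n: φ) = exists t forall n: ¬φ.

exists t forall n: ~(R(t,n))


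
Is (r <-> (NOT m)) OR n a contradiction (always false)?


Truth table over {m, n, r}:
m | n | r | φ
-------------
F | F | F | F
T | F | F | T
F | T | F | T
T | T | F | T
F | F | T | T
T | F | T | F
F | T | T | T
T | T | T | T
Satisfying assignment at row 2: m=T, n=F, r=F gives T.

No, it is not a contradiction.


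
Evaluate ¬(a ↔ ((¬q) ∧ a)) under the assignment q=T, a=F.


Substitute q=T, a=F:
¬q = F
(¬q) ∧ a = F ∧ F = F
a ↔ ((¬q) ∧ a) = F ↔ F = T
¬(a ↔ ((¬q) ∧ a)) = F

F


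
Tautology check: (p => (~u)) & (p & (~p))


Build the truth table over {p, u}:
p | u | φ
---------
False | False | False
True | False | False
False | True | False
True | True | False
Counterexample at row 1: with p=False, u=False, the formula is False.

No, it is not a tautology.


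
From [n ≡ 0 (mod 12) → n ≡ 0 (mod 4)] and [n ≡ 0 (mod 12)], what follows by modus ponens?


Modus ponens: from (P → Q) and P, infer Q.
P = 'n ≡ 0 (mod 12)' is asserted, and P → Q holds, so Q follows.

n ≡ 0 (mod 4).


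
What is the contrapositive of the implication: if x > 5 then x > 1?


The contrapositive of (P → Q) is (¬Q → ¬P); it is logically equivalent to the original.
Here P = 'x > 5' and Q = 'x > 1'.

If not (x > 1), then not (x > 5).


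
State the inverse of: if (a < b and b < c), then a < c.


The inverse of (P → Q) is (¬P → ¬Q). It is equivalent to the converse, not to the original.
Here P = '(a < b and b < c)' and Q = 'a < c'.

If not ((a < b and b < c)), then not (a < c).


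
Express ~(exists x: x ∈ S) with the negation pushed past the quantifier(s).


¬(forall x: φ) = exists x: ¬φ, and ¬(exists x: φ) = forall x: ¬φ.
Apply to the existential statement.

forall x: ~(x ∈ S)


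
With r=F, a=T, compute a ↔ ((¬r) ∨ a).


Substitute r=F, a=T:
¬r = T
(¬r) ∨ a = T ∨ T = T
a ↔ ((¬r) ∨ a) = T ↔ T = T

T


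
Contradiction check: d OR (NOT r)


Truth table over {d, r}:
d | r | φ
---------
F | F | T
T | F | T
F | T | F
T | T | T
Satisfying assignment at row 1: d=F, r=F gives T.

No, it is not a contradiction.


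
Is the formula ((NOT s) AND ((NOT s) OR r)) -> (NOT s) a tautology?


Build the truth table over {r, s}:
r | s | φ
---------
F | F | T
T | F | T
F | T | T
T | T | T
Every row evaluates to true.

Yes, it is a tautology.


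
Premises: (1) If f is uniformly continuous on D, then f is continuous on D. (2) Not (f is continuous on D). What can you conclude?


Modus tollens: from (P → Q) and ¬Q, infer ¬P.
Q = 'f is continuous on D' is denied; since P → Q, P must also fail.

Not (f is uniformly continuous on D).


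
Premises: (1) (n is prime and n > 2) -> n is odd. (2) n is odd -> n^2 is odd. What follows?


Hypothetical syllogism: from (P → Q) and (Q → R), infer (P → R).
Chain the two implications through the shared middle term 'n is odd'.

(n is prime and n > 2) -> n^2 is odd


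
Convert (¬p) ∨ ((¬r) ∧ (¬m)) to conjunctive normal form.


Step 1: Distribute ∨ over ∧: (¬p) ∨ ((¬r) ∧ (¬m)) = ((¬p) ∨ (¬r)) ∧ ((¬p) ∨ (¬m)).

((¬p) ∨ (¬r)) ∧ ((¬p) ∨ (¬m))


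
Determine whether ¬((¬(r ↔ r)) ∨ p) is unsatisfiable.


Truth table over {p, r}:
p | r | φ
---------
F | F | T
T | F | F
F | T | T
T | T | F
Satisfying assignment at row 1: p=F, r=F gives T.

No, it is not a contradiction.


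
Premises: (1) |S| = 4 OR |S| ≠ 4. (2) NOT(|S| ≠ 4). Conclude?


Disjunctive syllogism: from (P ∨ Q) and ¬P, infer Q.
One disjunct, '|S| ≠ 4', is ruled out; the other must hold.

|S| = 4


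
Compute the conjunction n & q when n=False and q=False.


Conjunction is true only when both operands are true.
Substitute: n=False, q=False.
False & False evaluates to False.

False


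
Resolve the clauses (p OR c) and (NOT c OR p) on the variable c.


The clauses contain complementary literals c and NOTc.
Resolution eliminates this pair and disjoins the remaining literals (merging duplicates).

p


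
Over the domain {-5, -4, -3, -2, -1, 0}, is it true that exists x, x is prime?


Evaluate the predicate on each element: -5:False, -4:False, -3:False, -2:False, -1:False, 0:False.
No element satisfies the predicate.

False


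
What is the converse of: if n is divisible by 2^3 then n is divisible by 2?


The converse of (P → Q) is (Q → P). It is not in general equivalent to the original.
Here P = 'n is divisible by 2^3' and Q = 'n is divisible by 2'.

If n is divisible by 2, then n is divisible by 2^3.


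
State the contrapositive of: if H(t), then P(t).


The contrapositive of (P → Q) is (¬Q → ¬P); it is logically equivalent to the original.
Here P = 'H(t)' and Q = 'P(t)'.

If not (P(t)), then not (H(t)).


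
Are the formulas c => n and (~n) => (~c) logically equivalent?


Compare truth tables:
c | n | φ | ψ
-------------
False | False | True | True
True | False | False | False
False | True | True | True
True | True | True | True
The columns φ and ψ agree on every row.

Yes, they are logically equivalent.


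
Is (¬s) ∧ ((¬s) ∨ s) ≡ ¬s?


Compare truth tables:
s | φ | ψ
---------
F | T | T
T | F | F
The columns φ and ψ agree on every row.

Yes, they are logically equivalent.


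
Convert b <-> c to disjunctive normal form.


Step 1: b ↔ c is true exactly when both agree: (b ∧ c) ∨ (¬b ∧ ¬c).

(b AND c) OR ((NOT b) AND (NOT c))


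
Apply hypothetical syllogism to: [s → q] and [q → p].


Hypothetical syllogism: from (P → Q) and (Q → R), infer (P → R).
Chain the two implications through the shared middle term 'q'.

s → p


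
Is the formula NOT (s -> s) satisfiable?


Check all 2 assignments over {s}:
s | φ
-----
F | F
T | F
No assignment makes the formula true.

Unsatisfiable.


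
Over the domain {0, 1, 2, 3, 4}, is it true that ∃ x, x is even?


Evaluate the predicate on each element: 0:T, 1:F, 2:T, 3:F, 4:T.
Witness x = 0 satisfies the predicate.

T


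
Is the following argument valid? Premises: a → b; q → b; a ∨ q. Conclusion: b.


This matches the form of proof by cases: the conclusion follows in every model of the premises.

Valid.


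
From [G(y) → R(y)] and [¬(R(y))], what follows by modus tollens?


Modus tollens: from (P → Q) and ¬Q, infer ¬P.
Q = 'R(y)' is denied; since P → Q, P must also fail.

Not (G(y)).


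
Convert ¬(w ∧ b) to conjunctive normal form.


Step 1: Apply De Morgan: ¬(w ∧ b) = ¬w ∨ ¬b.

(¬w) ∨ (¬b)


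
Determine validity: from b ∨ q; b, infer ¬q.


This is affirming a disjunct (fallacy). There exist truth assignments where the premises are all true but the conclusion is false.

Invalid.


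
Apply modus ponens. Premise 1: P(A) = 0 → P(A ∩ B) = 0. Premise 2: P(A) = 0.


Modus ponens: from (P → Q) and P, infer Q.
P = 'P(A) = 0' is asserted, and P → Q holds, so Q follows.

P(A ∩ B) = 0.


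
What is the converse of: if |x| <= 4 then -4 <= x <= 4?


The converse of (P → Q) is (Q → P). It is not in general equivalent to the original.
Here P = '|x| <= 4' and Q = '-4 <= x <= 4'.

If -4 <= x <= 4, then |x| <= 4.


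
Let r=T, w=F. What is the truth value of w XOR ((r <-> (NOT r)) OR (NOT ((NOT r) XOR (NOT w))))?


Substitute r=T, w=F:
NOT r = F
r <-> (NOT r) = T <-> F = F
NOT r = F
NOT w = T
(NOT r) XOR (NOT w) = F XOR T = T
NOT ((NOT r) XOR (NOT w)) = F
(r <-> (NOT r)) OR (NOT ((NOT r) XOR (NOT w))) = F OR F = F
w XOR ((r <-> (NOT r)) OR (NOT ((NOT r) XOR (NOT w)))) = F XOR F = F

F


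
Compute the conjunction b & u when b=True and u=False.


Conjunction is true only when both operands are true.
Substitute: b=True, u=False.
True & False evaluates to False.

False


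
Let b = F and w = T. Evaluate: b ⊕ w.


Exclusive or is true when exactly one operand is true.
Substitute: b=F, w=T.
F ⊕ T evaluates to T.

T


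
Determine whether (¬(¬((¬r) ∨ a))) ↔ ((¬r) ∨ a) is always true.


Build the truth table over {a, r}:
a | r | φ
---------
F | F | T
T | F | T
F | T | T
T | T | T
Every row evaluates to true.

Yes, it is a tautology.


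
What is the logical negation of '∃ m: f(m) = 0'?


¬(∀ x: φ) = ∃ x: ¬φ, and ¬(∃ x: φ) = ∀ x: ¬φ.
Apply to the existential statement.

∀ m: ¬(f(m) = 0)


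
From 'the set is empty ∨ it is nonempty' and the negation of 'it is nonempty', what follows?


Disjunctive syllogism: from (P ∨ Q) and ¬P, infer Q.
One disjunct, 'it is nonempty', is ruled out; the other must hold.

the set is empty


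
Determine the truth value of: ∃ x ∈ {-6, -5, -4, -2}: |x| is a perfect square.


Evaluate the predicate on each element: -6:F, -5:F, -4:T, -2:F.
Witness x = -4 satisfies the predicate.

T


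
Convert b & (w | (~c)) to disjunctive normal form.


Step 1: Distribute ∧ over ∨: b ∧ (w ∨ (¬c)) = (b ∧ w) ∨ (b ∧ (¬c)).

(b & w) | (b & (~c))


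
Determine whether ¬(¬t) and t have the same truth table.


Compare truth tables:
t | φ | ψ
---------
F | F | F
T | T | T
The columns φ and ψ agree on every row.

Yes, they are logically equivalent.


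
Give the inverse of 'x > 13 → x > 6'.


The inverse of (P → Q) is (¬P → ¬Q). It is equivalent to the converse, not to the original.
Here P = 'x > 13' and Q = 'x > 6'.

If not (x > 13), then not (x > 6).
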